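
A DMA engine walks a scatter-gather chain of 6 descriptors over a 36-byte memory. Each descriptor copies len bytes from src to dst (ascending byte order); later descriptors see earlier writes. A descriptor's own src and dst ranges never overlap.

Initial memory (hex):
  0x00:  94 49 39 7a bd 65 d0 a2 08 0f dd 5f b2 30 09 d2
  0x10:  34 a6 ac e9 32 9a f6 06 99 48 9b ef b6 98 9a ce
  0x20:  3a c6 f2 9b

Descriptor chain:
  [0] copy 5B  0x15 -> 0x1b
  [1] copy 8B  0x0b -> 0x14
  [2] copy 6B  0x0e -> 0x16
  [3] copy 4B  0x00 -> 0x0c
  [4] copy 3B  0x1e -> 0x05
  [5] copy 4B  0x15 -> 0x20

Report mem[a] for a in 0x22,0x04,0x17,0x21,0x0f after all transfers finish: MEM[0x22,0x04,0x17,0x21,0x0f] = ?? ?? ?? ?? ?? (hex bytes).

MEM[0x22,0x04,0x17,0x21,0x0f] = d2 bd d2 09 7a

#0 dst[0x1b+5] := {0x9a,0xf6,0x06,0x99,0x48}
#1 dst[0x14+8] := {0x5f,0xb2,0x30,0x09,0xd2,0x34,0xa6,0xac}
#2 dst[0x16+6] := {0x09,0xd2,0x34,0xa6,0xac,0xe9}
#3 dst[0x0c+4] := {0x94,0x49,0x39,0x7a}
#4 dst[0x05+3] := {0x99,0x48,0x3a}
#5 dst[0x20+4] := {0xb2,0x09,0xd2,0x34}
query mem[0x22]=0xd2, mem[0x04]=0xbd, mem[0x17]=0xd2, mem[0x21]=0x09, mem[0x0f]=0x7a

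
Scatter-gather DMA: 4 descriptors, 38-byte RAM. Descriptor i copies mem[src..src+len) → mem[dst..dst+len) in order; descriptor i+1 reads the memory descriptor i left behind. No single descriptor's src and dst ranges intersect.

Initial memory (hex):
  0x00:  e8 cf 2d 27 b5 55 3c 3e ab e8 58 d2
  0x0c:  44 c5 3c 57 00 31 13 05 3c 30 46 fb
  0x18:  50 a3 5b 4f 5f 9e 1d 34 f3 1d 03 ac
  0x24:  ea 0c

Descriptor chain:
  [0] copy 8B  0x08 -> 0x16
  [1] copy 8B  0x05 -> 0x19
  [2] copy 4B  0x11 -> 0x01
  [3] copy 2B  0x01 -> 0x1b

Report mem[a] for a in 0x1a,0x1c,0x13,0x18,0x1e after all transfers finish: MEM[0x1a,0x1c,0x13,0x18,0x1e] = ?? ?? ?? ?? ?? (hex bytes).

D0: mem[0x16..0x1d] <- [ab e8 58 d2 44 c5 3c 57]
D1: mem[0x19..0x20] <- [55 3c 3e ab e8 58 d2 44]
D2: mem[0x01..0x04] <- [31 13 05 3c]
D3: mem[0x1b..0x1c] <- [31 13]
query mem[0x1a]=0x3c, mem[0x1c]=0x13, mem[0x13]=0x05, mem[0x18]=0x58, mem[0x1e]=0x58

MEM[0x1a,0x1c,0x13,0x18,0x1e] = 3c 13 05 58 58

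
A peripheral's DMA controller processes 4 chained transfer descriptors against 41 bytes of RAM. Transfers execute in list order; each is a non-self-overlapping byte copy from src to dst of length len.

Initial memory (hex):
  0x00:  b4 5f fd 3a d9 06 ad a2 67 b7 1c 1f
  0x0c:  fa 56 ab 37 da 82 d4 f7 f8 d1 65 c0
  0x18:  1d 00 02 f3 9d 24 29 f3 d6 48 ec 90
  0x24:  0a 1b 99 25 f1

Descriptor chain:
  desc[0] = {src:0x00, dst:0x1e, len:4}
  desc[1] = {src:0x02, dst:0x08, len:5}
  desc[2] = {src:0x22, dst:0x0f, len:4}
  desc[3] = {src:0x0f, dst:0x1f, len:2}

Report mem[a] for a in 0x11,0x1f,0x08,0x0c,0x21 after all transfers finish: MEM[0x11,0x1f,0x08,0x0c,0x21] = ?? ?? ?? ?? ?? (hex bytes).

#0 dst[0x1e+4] := {0xb4,0x5f,0xfd,0x3a}
#1 dst[0x08+5] := {0xfd,0x3a,0xd9,0x06,0xad}
#2 dst[0x0f+4] := {0xec,0x90,0x0a,0x1b}
#3 dst[0x1f+2] := {0xec,0x90}
query mem[0x11]=0x0a, mem[0x1f]=0xec, mem[0x08]=0xfd, mem[0x0c]=0xad, mem[0x21]=0x3a

MEM[0x11,0x1f,0x08,0x0c,0x21] = 0a ec fd ad 3a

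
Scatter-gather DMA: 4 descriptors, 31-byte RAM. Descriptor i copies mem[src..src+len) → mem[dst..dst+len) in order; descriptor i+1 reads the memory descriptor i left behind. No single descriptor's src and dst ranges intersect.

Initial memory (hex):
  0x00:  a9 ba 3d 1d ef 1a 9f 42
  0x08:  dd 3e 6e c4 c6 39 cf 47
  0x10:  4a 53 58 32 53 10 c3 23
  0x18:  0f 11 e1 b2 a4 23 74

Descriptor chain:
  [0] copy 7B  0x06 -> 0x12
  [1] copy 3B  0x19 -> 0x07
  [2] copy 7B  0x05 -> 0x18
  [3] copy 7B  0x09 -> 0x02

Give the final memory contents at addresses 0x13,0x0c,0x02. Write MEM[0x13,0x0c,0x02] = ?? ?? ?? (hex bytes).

MEM[0x13,0x0c,0x02] = 42 c6 b2

D0: mem[0x12..0x18] <- [9f 42 dd 3e 6e c4 c6]
D1: mem[0x07..0x09] <- [11 e1 b2]
D2: mem[0x18..0x1e] <- [1a 9f 11 e1 b2 6e c4]
D3: mem[0x02..0x08] <- [b2 6e c4 c6 39 cf 47]
query mem[0x13]=0x42, mem[0x0c]=0xc6, mem[0x02]=0xb2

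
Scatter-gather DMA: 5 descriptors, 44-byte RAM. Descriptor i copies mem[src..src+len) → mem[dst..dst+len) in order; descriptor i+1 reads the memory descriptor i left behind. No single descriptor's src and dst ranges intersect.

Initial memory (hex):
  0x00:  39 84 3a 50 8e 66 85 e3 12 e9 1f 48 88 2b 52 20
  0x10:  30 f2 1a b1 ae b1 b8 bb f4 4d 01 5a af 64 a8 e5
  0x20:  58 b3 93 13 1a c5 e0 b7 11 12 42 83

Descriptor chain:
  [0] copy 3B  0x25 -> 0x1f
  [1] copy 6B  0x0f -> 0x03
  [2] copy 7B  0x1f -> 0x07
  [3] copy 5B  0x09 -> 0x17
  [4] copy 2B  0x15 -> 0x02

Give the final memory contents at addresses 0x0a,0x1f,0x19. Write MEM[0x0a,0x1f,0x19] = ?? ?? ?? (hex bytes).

[0] 0x25->0x1f len=3 : c5 e0 b7
[1] 0x0f->0x03 len=6 : 20 30 f2 1a b1 ae
[2] 0x1f->0x07 len=7 : c5 e0 b7 93 13 1a c5
[3] 0x09->0x17 len=5 : b7 93 13 1a c5
[4] 0x15->0x02 len=2 : b1 b8
query mem[0x0a]=0x93, mem[0x1f]=0xc5, mem[0x19]=0x13

MEM[0x0a,0x1f,0x19] = 93 c5 13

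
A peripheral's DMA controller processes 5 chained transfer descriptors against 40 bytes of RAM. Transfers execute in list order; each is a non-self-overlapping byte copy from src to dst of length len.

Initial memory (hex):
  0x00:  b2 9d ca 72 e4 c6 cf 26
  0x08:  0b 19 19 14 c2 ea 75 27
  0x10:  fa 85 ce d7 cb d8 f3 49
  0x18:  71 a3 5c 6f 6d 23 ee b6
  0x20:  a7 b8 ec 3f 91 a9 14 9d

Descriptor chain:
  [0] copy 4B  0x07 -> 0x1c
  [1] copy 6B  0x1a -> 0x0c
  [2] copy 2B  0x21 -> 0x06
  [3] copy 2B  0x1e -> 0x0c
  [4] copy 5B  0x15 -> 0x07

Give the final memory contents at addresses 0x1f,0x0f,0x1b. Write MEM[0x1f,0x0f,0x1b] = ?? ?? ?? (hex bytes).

MEM[0x1f,0x0f,0x1b] = 19 0b 6f

D0: mem[0x1c..0x1f] <- [26 0b 19 19]
D1: mem[0x0c..0x11] <- [5c 6f 26 0b 19 19]
D2: mem[0x06..0x07] <- [b8 ec]
D3: mem[0x0c..0x0d] <- [19 19]
D4: mem[0x07..0x0b] <- [d8 f3 49 71 a3]
query mem[0x1f]=0x19, mem[0x0f]=0x0b, mem[0x1b]=0x6f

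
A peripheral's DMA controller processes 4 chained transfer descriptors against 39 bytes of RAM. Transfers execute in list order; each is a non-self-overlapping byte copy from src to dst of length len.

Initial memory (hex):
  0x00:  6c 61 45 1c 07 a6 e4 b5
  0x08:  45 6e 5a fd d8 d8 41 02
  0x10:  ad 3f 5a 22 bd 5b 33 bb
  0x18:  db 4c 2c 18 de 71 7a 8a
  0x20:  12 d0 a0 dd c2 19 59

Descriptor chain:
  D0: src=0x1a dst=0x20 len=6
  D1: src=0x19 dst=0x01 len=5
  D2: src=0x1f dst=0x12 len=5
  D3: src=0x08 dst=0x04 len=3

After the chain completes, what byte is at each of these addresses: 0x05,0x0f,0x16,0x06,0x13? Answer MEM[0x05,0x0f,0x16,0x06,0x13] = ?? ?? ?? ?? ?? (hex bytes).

MEM[0x05,0x0f,0x16,0x06,0x13] = 6e 02 71 5a 2c

[0] 0x1a->0x20 len=6 : 2c 18 de 71 7a 8a
[1] 0x19->0x01 len=5 : 4c 2c 18 de 71
[2] 0x1f->0x12 len=5 : 8a 2c 18 de 71
[3] 0x08->0x04 len=3 : 45 6e 5a
query mem[0x05]=0x6e, mem[0x0f]=0x02, mem[0x16]=0x71, mem[0x06]=0x5a, mem[0x13]=0x2c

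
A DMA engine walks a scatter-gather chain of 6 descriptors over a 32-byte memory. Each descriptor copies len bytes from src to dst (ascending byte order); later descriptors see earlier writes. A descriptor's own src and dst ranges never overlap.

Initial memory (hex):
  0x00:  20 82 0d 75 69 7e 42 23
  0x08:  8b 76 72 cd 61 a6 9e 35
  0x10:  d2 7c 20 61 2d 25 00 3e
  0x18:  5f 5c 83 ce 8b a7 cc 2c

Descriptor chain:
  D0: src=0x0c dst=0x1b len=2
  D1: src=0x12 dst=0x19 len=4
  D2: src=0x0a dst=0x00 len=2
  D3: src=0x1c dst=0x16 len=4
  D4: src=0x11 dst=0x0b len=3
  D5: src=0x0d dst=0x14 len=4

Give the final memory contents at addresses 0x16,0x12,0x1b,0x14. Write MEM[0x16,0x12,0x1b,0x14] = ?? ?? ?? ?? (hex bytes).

MEM[0x16,0x12,0x1b,0x14] = 35 20 2d 61

D0: mem[0x1b..0x1c] <- [61 a6]
D1: mem[0x19..0x1c] <- [20 61 2d 25]
D2: mem[0x00..0x01] <- [72 cd]
D3: mem[0x16..0x19] <- [25 a7 cc 2c]
D4: mem[0x0b..0x0d] <- [7c 20 61]
D5: mem[0x14..0x17] <- [61 9e 35 d2]
query mem[0x16]=0x35, mem[0x12]=0x20, mem[0x1b]=0x2d, mem[0x14]=0x61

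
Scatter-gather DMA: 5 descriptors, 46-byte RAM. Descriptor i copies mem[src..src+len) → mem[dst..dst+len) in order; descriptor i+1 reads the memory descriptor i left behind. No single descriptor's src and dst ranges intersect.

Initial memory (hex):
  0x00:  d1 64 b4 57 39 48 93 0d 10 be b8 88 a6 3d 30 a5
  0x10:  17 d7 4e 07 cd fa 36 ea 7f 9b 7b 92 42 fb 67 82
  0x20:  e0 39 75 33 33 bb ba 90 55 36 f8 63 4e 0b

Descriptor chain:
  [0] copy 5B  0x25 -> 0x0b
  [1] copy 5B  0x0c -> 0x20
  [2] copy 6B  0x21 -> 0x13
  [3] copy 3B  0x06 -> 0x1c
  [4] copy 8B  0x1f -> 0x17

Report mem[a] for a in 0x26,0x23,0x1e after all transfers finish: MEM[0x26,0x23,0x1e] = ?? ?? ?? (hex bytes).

[0] 0x25->0x0b len=5 : bb ba 90 55 36
[1] 0x0c->0x20 len=5 : ba 90 55 36 17
[2] 0x21->0x13 len=6 : 90 55 36 17 bb ba
[3] 0x06->0x1c len=3 : 93 0d 10
[4] 0x1f->0x17 len=8 : 82 ba 90 55 36 17 bb ba
query mem[0x26]=0xba, mem[0x23]=0x36, mem[0x1e]=0xba

MEM[0x26,0x23,0x1e] = ba 36 ba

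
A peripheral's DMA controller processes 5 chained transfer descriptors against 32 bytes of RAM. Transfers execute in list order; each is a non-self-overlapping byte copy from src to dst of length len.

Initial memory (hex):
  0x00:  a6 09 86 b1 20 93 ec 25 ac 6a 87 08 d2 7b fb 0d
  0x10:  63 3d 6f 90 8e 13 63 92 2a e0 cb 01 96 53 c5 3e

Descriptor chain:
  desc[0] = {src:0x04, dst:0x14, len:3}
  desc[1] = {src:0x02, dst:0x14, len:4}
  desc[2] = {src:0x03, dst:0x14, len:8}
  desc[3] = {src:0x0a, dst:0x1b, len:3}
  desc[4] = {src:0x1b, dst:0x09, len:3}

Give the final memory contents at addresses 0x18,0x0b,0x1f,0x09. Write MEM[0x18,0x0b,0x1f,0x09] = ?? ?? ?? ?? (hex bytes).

#0 dst[0x14+3] := {0x20,0x93,0xec}
#1 dst[0x14+4] := {0x86,0xb1,0x20,0x93}
#2 dst[0x14+8] := {0xb1,0x20,0x93,0xec,0x25,0xac,0x6a,0x87}
#3 dst[0x1b+3] := {0x87,0x08,0xd2}
#4 dst[0x09+3] := {0x87,0x08,0xd2}
query mem[0x18]=0x25, mem[0x0b]=0xd2, mem[0x1f]=0x3e, mem[0x09]=0x87

MEM[0x18,0x0b,0x1f,0x09] = 25 d2 3e 87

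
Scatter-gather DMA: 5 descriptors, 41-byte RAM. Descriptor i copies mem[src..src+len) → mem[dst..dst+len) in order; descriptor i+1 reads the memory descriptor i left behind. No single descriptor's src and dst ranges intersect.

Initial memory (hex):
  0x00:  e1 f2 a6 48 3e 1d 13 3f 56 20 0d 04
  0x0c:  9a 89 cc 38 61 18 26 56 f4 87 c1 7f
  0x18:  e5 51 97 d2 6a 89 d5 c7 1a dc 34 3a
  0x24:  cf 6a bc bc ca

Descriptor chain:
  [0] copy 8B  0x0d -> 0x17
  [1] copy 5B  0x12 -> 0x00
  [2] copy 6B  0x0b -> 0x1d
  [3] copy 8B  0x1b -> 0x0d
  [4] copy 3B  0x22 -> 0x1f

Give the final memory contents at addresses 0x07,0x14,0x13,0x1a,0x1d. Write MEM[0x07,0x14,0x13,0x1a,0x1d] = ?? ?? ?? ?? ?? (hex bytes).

#0 dst[0x17+8] := {0x89,0xcc,0x38,0x61,0x18,0x26,0x56,0xf4}
#1 dst[0x00+5] := {0x26,0x56,0xf4,0x87,0xc1}
#2 dst[0x1d+6] := {0x04,0x9a,0x89,0xcc,0x38,0x61}
#3 dst[0x0d+8] := {0x18,0x26,0x04,0x9a,0x89,0xcc,0x38,0x61}
#4 dst[0x1f+3] := {0x61,0x3a,0xcf}
query mem[0x07]=0x3f, mem[0x14]=0x61, mem[0x13]=0x38, mem[0x1a]=0x61, mem[0x1d]=0x04

MEM[0x07,0x14,0x13,0x1a,0x1d] = 3f 61 38 61 04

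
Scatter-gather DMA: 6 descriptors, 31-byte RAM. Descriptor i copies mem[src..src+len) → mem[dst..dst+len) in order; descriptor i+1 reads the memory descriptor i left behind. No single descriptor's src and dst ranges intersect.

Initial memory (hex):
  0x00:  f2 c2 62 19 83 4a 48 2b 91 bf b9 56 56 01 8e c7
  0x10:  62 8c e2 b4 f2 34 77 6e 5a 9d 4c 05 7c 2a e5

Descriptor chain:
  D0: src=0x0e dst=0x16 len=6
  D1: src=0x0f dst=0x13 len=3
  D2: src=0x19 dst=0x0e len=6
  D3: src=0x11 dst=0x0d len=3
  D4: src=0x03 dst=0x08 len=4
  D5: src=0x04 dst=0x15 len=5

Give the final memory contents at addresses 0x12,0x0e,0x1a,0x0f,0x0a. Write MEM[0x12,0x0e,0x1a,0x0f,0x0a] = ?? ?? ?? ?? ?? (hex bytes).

[0] 0x0e->0x16 len=6 : 8e c7 62 8c e2 b4
[1] 0x0f->0x13 len=3 : c7 62 8c
[2] 0x19->0x0e len=6 : 8c e2 b4 7c 2a e5
[3] 0x11->0x0d len=3 : 7c 2a e5
[4] 0x03->0x08 len=4 : 19 83 4a 48
[5] 0x04->0x15 len=5 : 83 4a 48 2b 19
query mem[0x12]=0x2a, mem[0x0e]=0x2a, mem[0x1a]=0xe2, mem[0x0f]=0xe5, mem[0x0a]=0x4a

MEM[0x12,0x0e,0x1a,0x0f,0x0a] = 2a 2a e2 e5 4a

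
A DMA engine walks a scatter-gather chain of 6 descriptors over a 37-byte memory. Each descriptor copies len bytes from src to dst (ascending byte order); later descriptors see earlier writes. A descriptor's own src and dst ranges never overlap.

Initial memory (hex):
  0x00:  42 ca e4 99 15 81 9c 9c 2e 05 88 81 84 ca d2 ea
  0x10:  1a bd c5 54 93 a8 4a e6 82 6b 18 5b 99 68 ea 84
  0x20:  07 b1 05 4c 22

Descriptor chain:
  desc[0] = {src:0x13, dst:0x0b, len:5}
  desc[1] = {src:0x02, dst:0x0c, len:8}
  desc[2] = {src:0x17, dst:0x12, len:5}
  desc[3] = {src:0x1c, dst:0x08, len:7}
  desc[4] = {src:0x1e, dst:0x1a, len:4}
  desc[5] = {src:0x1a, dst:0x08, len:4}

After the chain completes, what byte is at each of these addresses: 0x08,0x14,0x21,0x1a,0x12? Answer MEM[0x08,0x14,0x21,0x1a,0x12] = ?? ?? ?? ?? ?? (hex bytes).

MEM[0x08,0x14,0x21,0x1a,0x12] = ea 6b b1 ea e6

#0 dst[0x0b+5] := {0x54,0x93,0xa8,0x4a,0xe6}
#1 dst[0x0c+8] := {0xe4,0x99,0x15,0x81,0x9c,0x9c,0x2e,0x05}
#2 dst[0x12+5] := {0xe6,0x82,0x6b,0x18,0x5b}
#3 dst[0x08+7] := {0x99,0x68,0xea,0x84,0x07,0xb1,0x05}
#4 dst[0x1a+4] := {0xea,0x84,0x07,0xb1}
#5 dst[0x08+4] := {0xea,0x84,0x07,0xb1}
query mem[0x08]=0xea, mem[0x14]=0x6b, mem[0x21]=0xb1, mem[0x1a]=0xea, mem[0x12]=0xe6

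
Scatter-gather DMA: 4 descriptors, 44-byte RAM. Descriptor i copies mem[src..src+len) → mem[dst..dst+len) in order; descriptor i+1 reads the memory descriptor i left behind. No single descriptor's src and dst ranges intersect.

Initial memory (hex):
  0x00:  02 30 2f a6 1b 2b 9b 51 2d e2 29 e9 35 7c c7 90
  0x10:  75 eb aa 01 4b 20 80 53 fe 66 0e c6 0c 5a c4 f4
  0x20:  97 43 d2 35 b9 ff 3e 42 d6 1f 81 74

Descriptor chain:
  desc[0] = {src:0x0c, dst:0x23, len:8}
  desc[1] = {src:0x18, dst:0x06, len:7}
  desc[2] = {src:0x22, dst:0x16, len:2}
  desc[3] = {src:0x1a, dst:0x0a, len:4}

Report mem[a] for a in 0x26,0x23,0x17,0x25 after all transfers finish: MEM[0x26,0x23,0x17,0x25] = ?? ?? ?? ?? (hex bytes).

MEM[0x26,0x23,0x17,0x25] = 90 35 35 c7

D0: mem[0x23..0x2a] <- [35 7c c7 90 75 eb aa 01]
D1: mem[0x06..0x0c] <- [fe 66 0e c6 0c 5a c4]
D2: mem[0x16..0x17] <- [d2 35]
D3: mem[0x0a..0x0d] <- [0e c6 0c 5a]
query mem[0x26]=0x90, mem[0x23]=0x35, mem[0x17]=0x35, mem[0x25]=0xc7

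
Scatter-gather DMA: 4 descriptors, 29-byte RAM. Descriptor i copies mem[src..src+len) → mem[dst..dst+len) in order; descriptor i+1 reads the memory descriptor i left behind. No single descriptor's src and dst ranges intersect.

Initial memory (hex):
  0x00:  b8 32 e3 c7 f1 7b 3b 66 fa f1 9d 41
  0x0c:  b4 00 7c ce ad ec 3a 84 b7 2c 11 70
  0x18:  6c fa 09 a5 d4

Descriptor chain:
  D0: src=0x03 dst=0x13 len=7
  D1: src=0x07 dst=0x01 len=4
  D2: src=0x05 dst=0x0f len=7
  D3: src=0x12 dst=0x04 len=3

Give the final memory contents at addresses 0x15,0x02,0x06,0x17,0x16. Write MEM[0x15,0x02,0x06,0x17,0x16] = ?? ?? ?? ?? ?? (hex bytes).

[0] 0x03->0x13 len=7 : c7 f1 7b 3b 66 fa f1
[1] 0x07->0x01 len=4 : 66 fa f1 9d
[2] 0x05->0x0f len=7 : 7b 3b 66 fa f1 9d 41
[3] 0x12->0x04 len=3 : fa f1 9d
query mem[0x15]=0x41, mem[0x02]=0xfa, mem[0x06]=0x9d, mem[0x17]=0x66, mem[0x16]=0x3b

MEM[0x15,0x02,0x06,0x17,0x16] = 41 fa 9d 66 3b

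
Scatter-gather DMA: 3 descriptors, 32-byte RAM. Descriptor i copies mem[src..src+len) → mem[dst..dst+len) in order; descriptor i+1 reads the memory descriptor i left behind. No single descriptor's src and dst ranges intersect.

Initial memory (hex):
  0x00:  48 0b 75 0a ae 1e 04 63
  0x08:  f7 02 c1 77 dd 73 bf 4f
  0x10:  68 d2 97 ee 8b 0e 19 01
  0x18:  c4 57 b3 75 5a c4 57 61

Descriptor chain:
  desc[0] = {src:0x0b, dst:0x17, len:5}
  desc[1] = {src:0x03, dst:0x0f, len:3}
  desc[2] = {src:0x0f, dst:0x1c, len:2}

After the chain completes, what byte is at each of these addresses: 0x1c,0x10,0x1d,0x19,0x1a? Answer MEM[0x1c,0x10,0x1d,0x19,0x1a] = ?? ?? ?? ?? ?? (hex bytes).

MEM[0x1c,0x10,0x1d,0x19,0x1a] = 0a ae ae 73 bf

  after D0: wrote 5B at 0x17 = 77dd73bf4f
  after D1: wrote 3B at 0x0f = 0aae1e
  after D2: wrote 2B at 0x1c = 0aae
query mem[0x1c]=0x0a, mem[0x10]=0xae, mem[0x1d]=0xae, mem[0x19]=0x73, mem[0x1a]=0xbf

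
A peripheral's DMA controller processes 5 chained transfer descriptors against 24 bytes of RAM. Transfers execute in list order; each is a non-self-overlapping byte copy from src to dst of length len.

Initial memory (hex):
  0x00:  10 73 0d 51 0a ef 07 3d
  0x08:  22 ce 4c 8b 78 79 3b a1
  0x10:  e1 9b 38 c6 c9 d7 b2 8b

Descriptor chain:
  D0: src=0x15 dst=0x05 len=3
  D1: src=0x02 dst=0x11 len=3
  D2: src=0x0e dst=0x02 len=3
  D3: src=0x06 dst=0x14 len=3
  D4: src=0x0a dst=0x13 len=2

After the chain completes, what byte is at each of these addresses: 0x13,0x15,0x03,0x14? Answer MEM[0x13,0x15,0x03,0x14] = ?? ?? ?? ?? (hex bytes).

MEM[0x13,0x15,0x03,0x14] = 4c 8b a1 8b

D0: mem[0x05..0x07] <- [d7 b2 8b]
D1: mem[0x11..0x13] <- [0d 51 0a]
D2: mem[0x02..0x04] <- [3b a1 e1]
D3: mem[0x14..0x16] <- [b2 8b 22]
D4: mem[0x13..0x14] <- [4c 8b]
query mem[0x13]=0x4c, mem[0x15]=0x8b, mem[0x03]=0xa1, mem[0x14]=0x8b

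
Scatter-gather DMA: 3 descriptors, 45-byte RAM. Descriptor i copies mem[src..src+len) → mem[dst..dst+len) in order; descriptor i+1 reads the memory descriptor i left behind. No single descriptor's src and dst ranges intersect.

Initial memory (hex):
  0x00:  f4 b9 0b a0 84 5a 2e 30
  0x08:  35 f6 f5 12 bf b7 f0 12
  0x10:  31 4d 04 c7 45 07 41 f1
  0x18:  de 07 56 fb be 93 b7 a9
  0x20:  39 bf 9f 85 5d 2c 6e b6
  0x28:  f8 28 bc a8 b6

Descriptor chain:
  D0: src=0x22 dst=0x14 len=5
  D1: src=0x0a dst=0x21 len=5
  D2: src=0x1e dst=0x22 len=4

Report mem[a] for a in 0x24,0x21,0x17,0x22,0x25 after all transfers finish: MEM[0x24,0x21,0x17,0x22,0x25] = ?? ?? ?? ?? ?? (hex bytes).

MEM[0x24,0x21,0x17,0x22,0x25] = 39 f5 2c b7 f5

[0] 0x22->0x14 len=5 : 9f 85 5d 2c 6e
[1] 0x0a->0x21 len=5 : f5 12 bf b7 f0
[2] 0x1e->0x22 len=4 : b7 a9 39 f5
query mem[0x24]=0x39, mem[0x21]=0xf5, mem[0x17]=0x2c, mem[0x22]=0xb7, mem[0x25]=0xf5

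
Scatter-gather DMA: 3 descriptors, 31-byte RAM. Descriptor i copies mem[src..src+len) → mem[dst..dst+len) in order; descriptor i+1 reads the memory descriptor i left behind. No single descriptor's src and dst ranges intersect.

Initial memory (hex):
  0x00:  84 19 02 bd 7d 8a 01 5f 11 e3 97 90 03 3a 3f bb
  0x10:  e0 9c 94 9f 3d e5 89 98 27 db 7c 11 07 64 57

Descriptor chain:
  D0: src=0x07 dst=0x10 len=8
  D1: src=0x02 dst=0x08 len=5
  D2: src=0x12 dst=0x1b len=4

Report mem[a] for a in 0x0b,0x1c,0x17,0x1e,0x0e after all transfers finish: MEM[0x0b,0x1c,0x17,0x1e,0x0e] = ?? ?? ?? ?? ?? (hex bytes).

[0] 0x07->0x10 len=8 : 5f 11 e3 97 90 03 3a 3f
[1] 0x02->0x08 len=5 : 02 bd 7d 8a 01
[2] 0x12->0x1b len=4 : e3 97 90 03
query mem[0x0b]=0x8a, mem[0x1c]=0x97, mem[0x17]=0x3f, mem[0x1e]=0x03, mem[0x0e]=0x3f

MEM[0x0b,0x1c,0x17,0x1e,0x0e] = 8a 97 3f 03 3f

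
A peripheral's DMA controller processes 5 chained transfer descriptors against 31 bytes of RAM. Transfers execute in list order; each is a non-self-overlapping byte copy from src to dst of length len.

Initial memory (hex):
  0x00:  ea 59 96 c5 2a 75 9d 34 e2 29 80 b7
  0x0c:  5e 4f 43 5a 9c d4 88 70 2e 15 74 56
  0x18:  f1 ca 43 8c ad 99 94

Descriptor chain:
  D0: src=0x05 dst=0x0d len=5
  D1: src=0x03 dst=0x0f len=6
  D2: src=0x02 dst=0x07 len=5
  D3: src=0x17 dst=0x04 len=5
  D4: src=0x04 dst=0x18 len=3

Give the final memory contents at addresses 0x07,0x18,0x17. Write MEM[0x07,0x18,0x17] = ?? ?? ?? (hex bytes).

[0] 0x05->0x0d len=5 : 75 9d 34 e2 29
[1] 0x03->0x0f len=6 : c5 2a 75 9d 34 e2
[2] 0x02->0x07 len=5 : 96 c5 2a 75 9d
[3] 0x17->0x04 len=5 : 56 f1 ca 43 8c
[4] 0x04->0x18 len=3 : 56 f1 ca
query mem[0x07]=0x43, mem[0x18]=0x56, mem[0x17]=0x56

MEM[0x07,0x18,0x17] = 43 56 56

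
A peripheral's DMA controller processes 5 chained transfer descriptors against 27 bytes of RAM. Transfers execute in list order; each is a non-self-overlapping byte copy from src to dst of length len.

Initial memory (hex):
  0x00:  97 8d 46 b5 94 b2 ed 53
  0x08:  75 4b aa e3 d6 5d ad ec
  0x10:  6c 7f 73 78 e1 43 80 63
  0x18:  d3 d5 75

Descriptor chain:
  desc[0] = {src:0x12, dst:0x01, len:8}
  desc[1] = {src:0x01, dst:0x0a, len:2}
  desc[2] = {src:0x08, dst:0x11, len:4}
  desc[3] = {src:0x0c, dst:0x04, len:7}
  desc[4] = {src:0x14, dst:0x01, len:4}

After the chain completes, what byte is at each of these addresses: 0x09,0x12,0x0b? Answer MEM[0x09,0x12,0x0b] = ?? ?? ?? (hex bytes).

MEM[0x09,0x12,0x0b] = d5 4b 78

#0 dst[0x01+8] := {0x73,0x78,0xe1,0x43,0x80,0x63,0xd3,0xd5}
#1 dst[0x0a+2] := {0x73,0x78}
#2 dst[0x11+4] := {0xd5,0x4b,0x73,0x78}
#3 dst[0x04+7] := {0xd6,0x5d,0xad,0xec,0x6c,0xd5,0x4b}
#4 dst[0x01+4] := {0x78,0x43,0x80,0x63}
query mem[0x09]=0xd5, mem[0x12]=0x4b, mem[0x0b]=0x78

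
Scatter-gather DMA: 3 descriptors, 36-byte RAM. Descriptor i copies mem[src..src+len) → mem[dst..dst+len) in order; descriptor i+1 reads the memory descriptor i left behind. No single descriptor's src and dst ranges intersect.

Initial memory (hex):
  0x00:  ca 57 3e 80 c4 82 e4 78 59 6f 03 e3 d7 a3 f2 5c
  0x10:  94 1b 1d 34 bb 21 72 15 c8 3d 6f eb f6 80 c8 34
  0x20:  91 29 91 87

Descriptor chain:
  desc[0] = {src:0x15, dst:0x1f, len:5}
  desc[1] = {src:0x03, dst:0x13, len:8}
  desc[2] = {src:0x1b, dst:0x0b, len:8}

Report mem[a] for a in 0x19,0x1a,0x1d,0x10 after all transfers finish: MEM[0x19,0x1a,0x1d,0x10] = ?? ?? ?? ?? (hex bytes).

MEM[0x19,0x1a,0x1d,0x10] = 6f 03 80 72

  after D0: wrote 5B at 0x1f = 217215c83d
  after D1: wrote 8B at 0x13 = 80c482e478596f03
  after D2: wrote 8B at 0x0b = ebf680c8217215c8
query mem[0x19]=0x6f, mem[0x1a]=0x03, mem[0x1d]=0x80, mem[0x10]=0x72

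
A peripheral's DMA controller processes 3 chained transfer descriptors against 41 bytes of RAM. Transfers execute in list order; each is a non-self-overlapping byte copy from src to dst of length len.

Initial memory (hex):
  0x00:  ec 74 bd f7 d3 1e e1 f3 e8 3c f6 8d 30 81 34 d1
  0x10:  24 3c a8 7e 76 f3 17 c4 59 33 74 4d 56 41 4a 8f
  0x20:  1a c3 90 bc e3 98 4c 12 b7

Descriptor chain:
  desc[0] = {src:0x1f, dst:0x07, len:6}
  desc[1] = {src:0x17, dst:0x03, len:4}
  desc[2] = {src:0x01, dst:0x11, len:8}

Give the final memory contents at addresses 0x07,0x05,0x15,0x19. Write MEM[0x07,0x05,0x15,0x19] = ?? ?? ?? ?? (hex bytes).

MEM[0x07,0x05,0x15,0x19] = 8f 33 33 33

D0: mem[0x07..0x0c] <- [8f 1a c3 90 bc e3]
D1: mem[0x03..0x06] <- [c4 59 33 74]
D2: mem[0x11..0x18] <- [74 bd c4 59 33 74 8f 1a]
query mem[0x07]=0x8f, mem[0x05]=0x33, mem[0x15]=0x33, mem[0x19]=0x33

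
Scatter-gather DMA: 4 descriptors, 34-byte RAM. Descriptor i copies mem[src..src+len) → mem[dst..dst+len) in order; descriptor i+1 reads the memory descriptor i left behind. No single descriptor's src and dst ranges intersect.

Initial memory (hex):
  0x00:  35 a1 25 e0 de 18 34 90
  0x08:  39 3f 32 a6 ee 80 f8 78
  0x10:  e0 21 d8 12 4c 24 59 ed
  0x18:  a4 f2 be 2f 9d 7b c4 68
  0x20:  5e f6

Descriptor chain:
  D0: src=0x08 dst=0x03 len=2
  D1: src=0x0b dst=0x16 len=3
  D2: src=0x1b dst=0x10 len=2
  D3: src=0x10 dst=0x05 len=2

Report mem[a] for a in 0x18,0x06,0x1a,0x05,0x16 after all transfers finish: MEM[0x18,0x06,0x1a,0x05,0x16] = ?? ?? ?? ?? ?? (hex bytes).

  after D0: wrote 2B at 0x03 = 393f
  after D1: wrote 3B at 0x16 = a6ee80
  after D2: wrote 2B at 0x10 = 2f9d
  after D3: wrote 2B at 0x05 = 2f9d
query mem[0x18]=0x80, mem[0x06]=0x9d, mem[0x1a]=0xbe, mem[0x05]=0x2f, mem[0x16]=0xa6

MEM[0x18,0x06,0x1a,0x05,0x16] = 80 9d be 2f a6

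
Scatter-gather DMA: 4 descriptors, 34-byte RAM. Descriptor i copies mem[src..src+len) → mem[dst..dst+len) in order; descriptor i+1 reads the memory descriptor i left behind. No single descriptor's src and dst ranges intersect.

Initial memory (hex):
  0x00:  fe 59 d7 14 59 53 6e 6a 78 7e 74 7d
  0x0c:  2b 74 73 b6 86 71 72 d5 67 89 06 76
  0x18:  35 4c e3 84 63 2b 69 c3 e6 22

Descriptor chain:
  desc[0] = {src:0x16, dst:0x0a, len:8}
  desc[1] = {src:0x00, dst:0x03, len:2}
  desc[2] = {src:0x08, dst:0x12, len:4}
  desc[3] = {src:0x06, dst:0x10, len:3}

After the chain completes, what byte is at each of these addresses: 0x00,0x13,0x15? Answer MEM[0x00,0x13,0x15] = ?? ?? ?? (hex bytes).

MEM[0x00,0x13,0x15] = fe 7e 76

#0 dst[0x0a+8] := {0x06,0x76,0x35,0x4c,0xe3,0x84,0x63,0x2b}
#1 dst[0x03+2] := {0xfe,0x59}
#2 dst[0x12+4] := {0x78,0x7e,0x06,0x76}
#3 dst[0x10+3] := {0x6e,0x6a,0x78}
query mem[0x00]=0xfe, mem[0x13]=0x7e, mem[0x15]=0x76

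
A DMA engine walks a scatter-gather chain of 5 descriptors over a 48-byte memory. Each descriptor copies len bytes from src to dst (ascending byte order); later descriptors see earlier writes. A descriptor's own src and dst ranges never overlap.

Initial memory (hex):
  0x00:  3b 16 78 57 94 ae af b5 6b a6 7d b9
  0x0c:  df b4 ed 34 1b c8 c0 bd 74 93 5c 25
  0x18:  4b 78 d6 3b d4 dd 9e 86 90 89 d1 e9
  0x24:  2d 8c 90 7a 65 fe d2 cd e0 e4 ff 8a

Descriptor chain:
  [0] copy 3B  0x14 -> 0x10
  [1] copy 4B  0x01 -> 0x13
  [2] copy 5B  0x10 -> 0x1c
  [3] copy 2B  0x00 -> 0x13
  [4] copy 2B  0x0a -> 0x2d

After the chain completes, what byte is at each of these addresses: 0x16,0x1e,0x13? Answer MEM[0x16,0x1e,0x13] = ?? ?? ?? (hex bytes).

MEM[0x16,0x1e,0x13] = 94 5c 3b

[0] 0x14->0x10 len=3 : 74 93 5c
[1] 0x01->0x13 len=4 : 16 78 57 94
[2] 0x10->0x1c len=5 : 74 93 5c 16 78
[3] 0x00->0x13 len=2 : 3b 16
[4] 0x0a->0x2d len=2 : 7d b9
query mem[0x16]=0x94, mem[0x1e]=0x5c, mem[0x13]=0x3b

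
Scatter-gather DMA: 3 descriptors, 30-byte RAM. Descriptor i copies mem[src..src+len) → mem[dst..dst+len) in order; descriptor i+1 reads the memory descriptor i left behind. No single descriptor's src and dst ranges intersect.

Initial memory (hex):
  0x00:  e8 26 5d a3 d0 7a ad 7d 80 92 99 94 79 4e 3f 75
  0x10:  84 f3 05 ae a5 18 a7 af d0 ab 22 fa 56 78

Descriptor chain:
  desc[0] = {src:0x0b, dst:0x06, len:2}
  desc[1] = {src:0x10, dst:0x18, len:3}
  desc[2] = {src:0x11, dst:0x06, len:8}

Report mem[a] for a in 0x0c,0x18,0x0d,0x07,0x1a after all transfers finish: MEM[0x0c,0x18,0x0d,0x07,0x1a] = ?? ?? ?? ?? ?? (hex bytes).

  after D0: wrote 2B at 0x06 = 9479
  after D1: wrote 3B at 0x18 = 84f305
  after D2: wrote 8B at 0x06 = f305aea518a7af84
query mem[0x0c]=0xaf, mem[0x18]=0x84, mem[0x0d]=0x84, mem[0x07]=0x05, mem[0x1a]=0x05

MEM[0x0c,0x18,0x0d,0x07,0x1a] = af 84 84 05 05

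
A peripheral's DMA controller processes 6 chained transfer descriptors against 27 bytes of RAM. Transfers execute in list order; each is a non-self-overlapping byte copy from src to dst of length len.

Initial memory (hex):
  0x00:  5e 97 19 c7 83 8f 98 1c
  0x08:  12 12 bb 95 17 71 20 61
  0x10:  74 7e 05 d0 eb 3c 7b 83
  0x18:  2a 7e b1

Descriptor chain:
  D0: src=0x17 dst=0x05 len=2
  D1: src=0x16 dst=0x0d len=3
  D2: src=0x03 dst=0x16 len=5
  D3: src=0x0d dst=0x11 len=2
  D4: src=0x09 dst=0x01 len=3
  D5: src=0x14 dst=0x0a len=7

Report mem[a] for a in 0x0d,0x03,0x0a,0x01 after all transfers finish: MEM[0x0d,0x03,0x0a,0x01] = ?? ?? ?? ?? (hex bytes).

MEM[0x0d,0x03,0x0a,0x01] = 83 95 eb 12

#0 dst[0x05+2] := {0x83,0x2a}
#1 dst[0x0d+3] := {0x7b,0x83,0x2a}
#2 dst[0x16+5] := {0xc7,0x83,0x83,0x2a,0x1c}
#3 dst[0x11+2] := {0x7b,0x83}
#4 dst[0x01+3] := {0x12,0xbb,0x95}
#5 dst[0x0a+7] := {0xeb,0x3c,0xc7,0x83,0x83,0x2a,0x1c}
query mem[0x0d]=0x83, mem[0x03]=0x95, mem[0x0a]=0xeb, mem[0x01]=0x12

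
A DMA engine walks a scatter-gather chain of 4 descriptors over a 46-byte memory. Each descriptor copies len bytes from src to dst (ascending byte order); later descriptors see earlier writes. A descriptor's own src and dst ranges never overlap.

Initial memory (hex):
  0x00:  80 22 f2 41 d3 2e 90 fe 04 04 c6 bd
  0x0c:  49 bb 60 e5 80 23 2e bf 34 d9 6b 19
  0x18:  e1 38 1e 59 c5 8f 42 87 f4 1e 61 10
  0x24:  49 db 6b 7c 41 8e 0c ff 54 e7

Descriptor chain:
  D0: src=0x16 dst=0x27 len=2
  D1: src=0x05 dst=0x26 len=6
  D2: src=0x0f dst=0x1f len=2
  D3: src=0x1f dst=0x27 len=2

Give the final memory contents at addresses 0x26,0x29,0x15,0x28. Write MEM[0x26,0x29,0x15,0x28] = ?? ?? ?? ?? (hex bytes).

  after D0: wrote 2B at 0x27 = 6b19
  after D1: wrote 6B at 0x26 = 2e90fe0404c6
  after D2: wrote 2B at 0x1f = e580
  after D3: wrote 2B at 0x27 = e580
query mem[0x26]=0x2e, mem[0x29]=0x04, mem[0x15]=0xd9, mem[0x28]=0x80

MEM[0x26,0x29,0x15,0x28] = 2e 04 d9 80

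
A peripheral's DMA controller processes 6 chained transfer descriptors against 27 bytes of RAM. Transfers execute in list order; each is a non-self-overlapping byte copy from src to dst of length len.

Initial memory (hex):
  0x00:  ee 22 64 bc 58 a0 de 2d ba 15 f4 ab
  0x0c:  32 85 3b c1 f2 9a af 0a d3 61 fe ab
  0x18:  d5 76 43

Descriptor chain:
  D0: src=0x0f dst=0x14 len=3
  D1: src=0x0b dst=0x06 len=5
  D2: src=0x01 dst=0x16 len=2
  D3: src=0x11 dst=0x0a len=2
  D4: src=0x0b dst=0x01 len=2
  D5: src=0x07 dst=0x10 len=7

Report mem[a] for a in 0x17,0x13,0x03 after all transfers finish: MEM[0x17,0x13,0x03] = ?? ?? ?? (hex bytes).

  after D0: wrote 3B at 0x14 = c1f29a
  after D1: wrote 5B at 0x06 = ab32853bc1
  after D2: wrote 2B at 0x16 = 2264
  after D3: wrote 2B at 0x0a = 9aaf
  after D4: wrote 2B at 0x01 = af32
  after D5: wrote 7B at 0x10 = 32853b9aaf3285
query mem[0x17]=0x64, mem[0x13]=0x9a, mem[0x03]=0xbc

MEM[0x17,0x13,0x03] = 64 9a bc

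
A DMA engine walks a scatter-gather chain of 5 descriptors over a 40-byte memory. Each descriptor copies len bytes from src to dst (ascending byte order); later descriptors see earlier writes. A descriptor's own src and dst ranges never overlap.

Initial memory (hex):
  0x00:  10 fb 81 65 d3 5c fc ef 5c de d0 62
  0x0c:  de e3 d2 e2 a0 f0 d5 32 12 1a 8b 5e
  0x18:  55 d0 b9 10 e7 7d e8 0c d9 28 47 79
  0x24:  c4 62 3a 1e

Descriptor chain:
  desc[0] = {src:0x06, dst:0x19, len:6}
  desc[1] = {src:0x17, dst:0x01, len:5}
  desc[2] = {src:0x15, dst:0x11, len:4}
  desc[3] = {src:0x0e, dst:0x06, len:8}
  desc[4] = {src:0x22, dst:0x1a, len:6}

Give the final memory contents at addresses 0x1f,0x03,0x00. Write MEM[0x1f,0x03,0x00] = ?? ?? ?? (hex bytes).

[0] 0x06->0x19 len=6 : fc ef 5c de d0 62
[1] 0x17->0x01 len=5 : 5e 55 fc ef 5c
[2] 0x15->0x11 len=4 : 1a 8b 5e 55
[3] 0x0e->0x06 len=8 : d2 e2 a0 1a 8b 5e 55 1a
[4] 0x22->0x1a len=6 : 47 79 c4 62 3a 1e
query mem[0x1f]=0x1e, mem[0x03]=0xfc, mem[0x00]=0x10

MEM[0x1f,0x03,0x00] = 1e fc 10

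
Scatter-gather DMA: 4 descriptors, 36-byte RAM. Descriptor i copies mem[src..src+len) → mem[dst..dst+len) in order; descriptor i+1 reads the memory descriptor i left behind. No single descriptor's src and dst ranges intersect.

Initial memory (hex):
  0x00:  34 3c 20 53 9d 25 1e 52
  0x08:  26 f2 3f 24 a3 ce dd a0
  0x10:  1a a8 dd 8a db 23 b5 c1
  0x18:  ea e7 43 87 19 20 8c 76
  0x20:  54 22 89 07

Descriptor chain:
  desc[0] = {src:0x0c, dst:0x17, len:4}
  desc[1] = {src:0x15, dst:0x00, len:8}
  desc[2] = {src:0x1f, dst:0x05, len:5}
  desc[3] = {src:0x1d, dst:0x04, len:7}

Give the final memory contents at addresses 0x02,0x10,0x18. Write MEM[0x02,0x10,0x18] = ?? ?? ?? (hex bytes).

  after D0: wrote 4B at 0x17 = a3cedda0
  after D1: wrote 8B at 0x00 = 23b5a3cedda08719
  after D2: wrote 5B at 0x05 = 7654228907
  after D3: wrote 7B at 0x04 = 208c7654228907
query mem[0x02]=0xa3, mem[0x10]=0x1a, mem[0x18]=0xce

MEM[0x02,0x10,0x18] = a3 1a ce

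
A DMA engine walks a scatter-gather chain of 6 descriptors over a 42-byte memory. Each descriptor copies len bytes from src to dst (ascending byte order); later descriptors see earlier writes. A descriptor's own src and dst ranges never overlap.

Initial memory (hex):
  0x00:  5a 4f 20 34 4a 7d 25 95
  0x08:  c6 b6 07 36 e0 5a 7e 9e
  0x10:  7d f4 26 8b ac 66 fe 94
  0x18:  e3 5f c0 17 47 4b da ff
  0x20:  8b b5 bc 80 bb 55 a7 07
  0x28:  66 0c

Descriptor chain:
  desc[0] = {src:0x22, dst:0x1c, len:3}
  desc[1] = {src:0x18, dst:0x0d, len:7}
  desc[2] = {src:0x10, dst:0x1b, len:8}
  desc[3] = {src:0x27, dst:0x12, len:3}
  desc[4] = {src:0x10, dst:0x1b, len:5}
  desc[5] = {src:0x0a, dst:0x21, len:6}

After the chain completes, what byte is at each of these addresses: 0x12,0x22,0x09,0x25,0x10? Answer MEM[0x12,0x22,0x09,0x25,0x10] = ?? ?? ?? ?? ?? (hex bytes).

[0] 0x22->0x1c len=3 : bc 80 bb
[1] 0x18->0x0d len=7 : e3 5f c0 17 bc 80 bb
[2] 0x10->0x1b len=8 : 17 bc 80 bb ac 66 fe 94
[3] 0x27->0x12 len=3 : 07 66 0c
[4] 0x10->0x1b len=5 : 17 bc 07 66 0c
[5] 0x0a->0x21 len=6 : 07 36 e0 e3 5f c0
query mem[0x12]=0x07, mem[0x22]=0x36, mem[0x09]=0xb6, mem[0x25]=0x5f, mem[0x10]=0x17

MEM[0x12,0x22,0x09,0x25,0x10] = 07 36 b6 5f 17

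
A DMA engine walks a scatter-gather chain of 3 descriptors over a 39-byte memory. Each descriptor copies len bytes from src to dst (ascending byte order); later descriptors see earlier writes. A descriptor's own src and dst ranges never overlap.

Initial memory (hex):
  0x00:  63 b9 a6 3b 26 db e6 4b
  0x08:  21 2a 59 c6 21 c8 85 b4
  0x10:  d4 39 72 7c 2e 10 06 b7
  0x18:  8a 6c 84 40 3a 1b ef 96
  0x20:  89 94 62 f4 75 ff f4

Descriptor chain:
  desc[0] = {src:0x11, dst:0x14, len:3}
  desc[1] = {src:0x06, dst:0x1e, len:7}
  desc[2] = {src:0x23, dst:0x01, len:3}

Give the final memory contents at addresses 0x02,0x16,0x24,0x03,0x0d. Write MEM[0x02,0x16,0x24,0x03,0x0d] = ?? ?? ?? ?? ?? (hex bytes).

  after D0: wrote 3B at 0x14 = 39727c
  after D1: wrote 7B at 0x1e = e64b212a59c621
  after D2: wrote 3B at 0x01 = c621ff
query mem[0x02]=0x21, mem[0x16]=0x7c, mem[0x24]=0x21, mem[0x03]=0xff, mem[0x0d]=0xc8

MEM[0x02,0x16,0x24,0x03,0x0d] = 21 7c 21 ff c8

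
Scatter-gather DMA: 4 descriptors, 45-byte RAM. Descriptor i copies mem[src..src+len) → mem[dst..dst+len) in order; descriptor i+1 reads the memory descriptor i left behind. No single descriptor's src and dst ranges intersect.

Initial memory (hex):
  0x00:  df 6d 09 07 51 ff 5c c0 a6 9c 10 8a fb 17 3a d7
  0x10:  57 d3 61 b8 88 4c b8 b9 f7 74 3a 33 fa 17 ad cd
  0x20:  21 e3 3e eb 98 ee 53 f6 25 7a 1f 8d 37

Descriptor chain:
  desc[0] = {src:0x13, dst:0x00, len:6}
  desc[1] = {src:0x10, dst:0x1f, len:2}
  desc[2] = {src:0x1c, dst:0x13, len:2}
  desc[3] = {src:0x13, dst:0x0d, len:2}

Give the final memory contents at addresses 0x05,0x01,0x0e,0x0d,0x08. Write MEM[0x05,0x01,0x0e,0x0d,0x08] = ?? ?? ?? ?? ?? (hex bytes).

[0] 0x13->0x00 len=6 : b8 88 4c b8 b9 f7
[1] 0x10->0x1f len=2 : 57 d3
[2] 0x1c->0x13 len=2 : fa 17
[3] 0x13->0x0d len=2 : fa 17
query mem[0x05]=0xf7, mem[0x01]=0x88, mem[0x0e]=0x17, mem[0x0d]=0xfa, mem[0x08]=0xa6

MEM[0x05,0x01,0x0e,0x0d,0x08] = f7 88 17 fa a6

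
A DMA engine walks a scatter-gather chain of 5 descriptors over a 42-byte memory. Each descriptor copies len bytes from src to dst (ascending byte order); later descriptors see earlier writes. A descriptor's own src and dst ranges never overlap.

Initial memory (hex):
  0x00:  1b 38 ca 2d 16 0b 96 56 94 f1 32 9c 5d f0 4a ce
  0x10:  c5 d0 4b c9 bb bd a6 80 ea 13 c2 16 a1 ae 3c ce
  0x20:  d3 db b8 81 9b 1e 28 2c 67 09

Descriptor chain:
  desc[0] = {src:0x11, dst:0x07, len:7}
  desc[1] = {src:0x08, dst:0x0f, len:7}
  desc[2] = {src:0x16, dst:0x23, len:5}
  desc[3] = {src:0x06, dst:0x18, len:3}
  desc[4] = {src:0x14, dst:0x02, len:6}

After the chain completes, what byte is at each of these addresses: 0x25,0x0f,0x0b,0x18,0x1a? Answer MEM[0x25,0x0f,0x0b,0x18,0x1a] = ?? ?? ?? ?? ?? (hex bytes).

MEM[0x25,0x0f,0x0b,0x18,0x1a] = ea 4b bd 96 4b

D0: mem[0x07..0x0d] <- [d0 4b c9 bb bd a6 80]
D1: mem[0x0f..0x15] <- [4b c9 bb bd a6 80 4a]
D2: mem[0x23..0x27] <- [a6 80 ea 13 c2]
D3: mem[0x18..0x1a] <- [96 d0 4b]
D4: mem[0x02..0x07] <- [80 4a a6 80 96 d0]
query mem[0x25]=0xea, mem[0x0f]=0x4b, mem[0x0b]=0xbd, mem[0x18]=0x96, mem[0x1a]=0x4b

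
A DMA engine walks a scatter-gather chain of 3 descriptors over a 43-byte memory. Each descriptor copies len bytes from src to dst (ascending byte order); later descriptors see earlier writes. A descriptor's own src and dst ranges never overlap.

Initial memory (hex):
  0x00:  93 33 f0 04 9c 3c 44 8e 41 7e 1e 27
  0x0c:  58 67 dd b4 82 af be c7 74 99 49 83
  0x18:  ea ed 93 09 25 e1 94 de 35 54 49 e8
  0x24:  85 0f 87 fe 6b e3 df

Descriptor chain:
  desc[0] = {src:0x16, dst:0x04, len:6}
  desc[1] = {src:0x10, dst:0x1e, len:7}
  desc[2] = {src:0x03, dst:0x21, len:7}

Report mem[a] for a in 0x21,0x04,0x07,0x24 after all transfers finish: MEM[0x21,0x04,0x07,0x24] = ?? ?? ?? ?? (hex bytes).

MEM[0x21,0x04,0x07,0x24] = 04 49 ed ea

D0: mem[0x04..0x09] <- [49 83 ea ed 93 09]
D1: mem[0x1e..0x24] <- [82 af be c7 74 99 49]
D2: mem[0x21..0x27] <- [04 49 83 ea ed 93 09]
query mem[0x21]=0x04, mem[0x04]=0x49, mem[0x07]=0xed, mem[0x24]=0xea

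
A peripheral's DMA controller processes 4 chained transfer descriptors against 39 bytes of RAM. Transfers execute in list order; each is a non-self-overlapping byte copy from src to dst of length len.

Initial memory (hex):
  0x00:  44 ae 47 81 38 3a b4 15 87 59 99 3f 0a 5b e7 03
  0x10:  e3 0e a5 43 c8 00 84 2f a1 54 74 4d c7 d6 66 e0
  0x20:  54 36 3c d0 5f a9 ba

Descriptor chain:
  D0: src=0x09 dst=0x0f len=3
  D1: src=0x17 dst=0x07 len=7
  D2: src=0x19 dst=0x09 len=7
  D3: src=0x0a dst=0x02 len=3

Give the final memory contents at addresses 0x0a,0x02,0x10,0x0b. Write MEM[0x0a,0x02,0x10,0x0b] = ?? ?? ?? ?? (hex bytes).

MEM[0x0a,0x02,0x10,0x0b] = 74 74 99 4d

D0: mem[0x0f..0x11] <- [59 99 3f]
D1: mem[0x07..0x0d] <- [2f a1 54 74 4d c7 d6]
D2: mem[0x09..0x0f] <- [54 74 4d c7 d6 66 e0]
D3: mem[0x02..0x04] <- [74 4d c7]
query mem[0x0a]=0x74, mem[0x02]=0x74, mem[0x10]=0x99, mem[0x0b]=0x4d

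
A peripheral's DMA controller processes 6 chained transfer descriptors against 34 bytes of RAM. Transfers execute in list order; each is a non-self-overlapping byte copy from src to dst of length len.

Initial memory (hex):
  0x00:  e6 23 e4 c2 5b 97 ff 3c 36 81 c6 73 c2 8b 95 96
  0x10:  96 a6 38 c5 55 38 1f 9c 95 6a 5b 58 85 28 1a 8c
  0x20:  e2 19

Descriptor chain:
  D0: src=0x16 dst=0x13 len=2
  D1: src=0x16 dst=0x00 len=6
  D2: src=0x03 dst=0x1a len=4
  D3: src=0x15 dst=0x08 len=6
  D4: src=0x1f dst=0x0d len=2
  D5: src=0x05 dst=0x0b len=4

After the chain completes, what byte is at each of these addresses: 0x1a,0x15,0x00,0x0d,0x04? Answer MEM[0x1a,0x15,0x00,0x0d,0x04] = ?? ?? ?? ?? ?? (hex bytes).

D0: mem[0x13..0x14] <- [1f 9c]
D1: mem[0x00..0x05] <- [1f 9c 95 6a 5b 58]
D2: mem[0x1a..0x1d] <- [6a 5b 58 ff]
D3: mem[0x08..0x0d] <- [38 1f 9c 95 6a 6a]
D4: mem[0x0d..0x0e] <- [8c e2]
D5: mem[0x0b..0x0e] <- [58 ff 3c 38]
query mem[0x1a]=0x6a, mem[0x15]=0x38, mem[0x00]=0x1f, mem[0x0d]=0x3c, mem[0x04]=0x5b

MEM[0x1a,0x15,0x00,0x0d,0x04] = 6a 38 1f 3c 5b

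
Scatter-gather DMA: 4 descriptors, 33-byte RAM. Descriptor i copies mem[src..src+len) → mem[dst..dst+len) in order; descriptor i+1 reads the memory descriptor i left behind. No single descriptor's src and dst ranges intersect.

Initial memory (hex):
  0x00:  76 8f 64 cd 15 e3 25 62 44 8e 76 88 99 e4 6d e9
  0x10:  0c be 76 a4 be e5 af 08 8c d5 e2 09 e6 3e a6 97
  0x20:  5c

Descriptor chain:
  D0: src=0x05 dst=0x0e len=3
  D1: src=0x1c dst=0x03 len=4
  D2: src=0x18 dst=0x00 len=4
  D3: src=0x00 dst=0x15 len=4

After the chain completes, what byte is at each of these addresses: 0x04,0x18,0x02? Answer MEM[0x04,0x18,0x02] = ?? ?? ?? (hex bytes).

[0] 0x05->0x0e len=3 : e3 25 62
[1] 0x1c->0x03 len=4 : e6 3e a6 97
[2] 0x18->0x00 len=4 : 8c d5 e2 09
[3] 0x00->0x15 len=4 : 8c d5 e2 09
query mem[0x04]=0x3e, mem[0x18]=0x09, mem[0x02]=0xe2

MEM[0x04,0x18,0x02] = 3e 09 e2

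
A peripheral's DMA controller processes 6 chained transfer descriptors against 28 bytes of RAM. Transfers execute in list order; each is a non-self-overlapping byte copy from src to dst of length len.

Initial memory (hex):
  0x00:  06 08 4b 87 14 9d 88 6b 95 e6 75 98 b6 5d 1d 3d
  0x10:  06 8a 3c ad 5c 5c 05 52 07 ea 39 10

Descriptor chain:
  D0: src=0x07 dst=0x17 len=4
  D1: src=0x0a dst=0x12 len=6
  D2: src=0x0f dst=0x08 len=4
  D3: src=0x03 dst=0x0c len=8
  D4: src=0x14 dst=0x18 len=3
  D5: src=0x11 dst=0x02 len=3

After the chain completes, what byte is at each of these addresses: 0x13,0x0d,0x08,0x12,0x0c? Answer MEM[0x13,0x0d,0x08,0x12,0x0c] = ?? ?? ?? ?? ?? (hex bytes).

MEM[0x13,0x0d,0x08,0x12,0x0c] = 8a 14 3d 06 87

  after D0: wrote 4B at 0x17 = 6b95e675
  after D1: wrote 6B at 0x12 = 7598b65d1d3d
  after D2: wrote 4B at 0x08 = 3d068a75
  after D3: wrote 8B at 0x0c = 87149d886b3d068a
  after D4: wrote 3B at 0x18 = b65d1d
  after D5: wrote 3B at 0x02 = 3d068a
query mem[0x13]=0x8a, mem[0x0d]=0x14, mem[0x08]=0x3d, mem[0x12]=0x06, mem[0x0c]=0x87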